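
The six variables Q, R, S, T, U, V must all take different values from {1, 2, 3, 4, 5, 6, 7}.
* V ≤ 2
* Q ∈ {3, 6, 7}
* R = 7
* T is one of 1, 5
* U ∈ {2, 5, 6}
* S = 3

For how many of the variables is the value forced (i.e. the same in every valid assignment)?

R's domain is down to {7}, so R = 7. Strike 7 from Q.
S has just one choice, so S = 3. So Q can't be 3.
Q's domain is down to {6}, so Q = 6. So U can't be 6.
Determined: Q=6, R=7, S=3. The other variables each still have more than one consistent value. That makes 3.

3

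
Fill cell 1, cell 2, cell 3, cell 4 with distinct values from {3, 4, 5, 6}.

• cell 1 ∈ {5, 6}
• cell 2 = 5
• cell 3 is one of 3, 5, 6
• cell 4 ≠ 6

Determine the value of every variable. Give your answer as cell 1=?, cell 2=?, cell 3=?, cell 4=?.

cell 2 has just one choice, so cell 2 = 5. So cell 1, cell 3, cell 4 can't be 5.
That leaves cell 1 = 6. Remove 6 from cell 3.
cell 3 must be 3 (only option left). Remove 3 from cell 4.
cell 4's domain is down to {4}, so cell 4 = 4.

cell 1=6, cell 2=5, cell 3=3, cell 4=4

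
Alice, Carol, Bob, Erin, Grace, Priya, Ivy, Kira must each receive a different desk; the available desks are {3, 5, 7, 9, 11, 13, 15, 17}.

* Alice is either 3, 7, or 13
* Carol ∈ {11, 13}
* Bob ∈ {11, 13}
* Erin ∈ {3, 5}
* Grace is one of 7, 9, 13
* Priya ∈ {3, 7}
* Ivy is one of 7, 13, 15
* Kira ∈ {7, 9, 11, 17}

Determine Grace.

9

Among the 8 variables, 5 fits only Erin (and all 8 values in {3, 5, 7, 9, 11, 13, 15, 17} must be used), so Erin = 5.
The 7 still-open variables draw from only 7 values {3, 7, 9, 11, 13, 15, 17}, so each is used; only Ivy can be 15, hence Ivy = 15.
The 6 still-open variables together cover exactly {3, 7, 9, 11, 13, 17} — 6 values for 6 variables — and 17 appears only in Kira's list, so Kira = 17.
The 5 still-open variables draw from only 5 values {3, 7, 9, 11, 13}, so each is used; only Grace can be 9, hence Grace = 9.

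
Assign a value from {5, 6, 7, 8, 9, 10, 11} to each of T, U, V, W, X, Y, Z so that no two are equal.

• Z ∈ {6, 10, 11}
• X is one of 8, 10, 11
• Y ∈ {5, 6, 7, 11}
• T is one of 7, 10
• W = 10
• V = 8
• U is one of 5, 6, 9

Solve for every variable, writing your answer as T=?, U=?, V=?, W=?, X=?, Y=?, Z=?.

T=7, U=9, V=8, W=10, X=11, Y=5, Z=6

V has just one choice, so V = 8. Strike 8 from X.
W must be 10 (only option left). Eliminate 10 elsewhere: T, X, Z.
That leaves X = 11. Eliminate 11 elsewhere: Y, Z.
Z has just one choice, so Z = 6. Eliminate 6 elsewhere: U, Y.
T's domain is down to {7}, so T = 7. Strike 7 from Y.
That leaves Y = 5. Strike 5 from U.
U's domain is down to {9}, so U = 9.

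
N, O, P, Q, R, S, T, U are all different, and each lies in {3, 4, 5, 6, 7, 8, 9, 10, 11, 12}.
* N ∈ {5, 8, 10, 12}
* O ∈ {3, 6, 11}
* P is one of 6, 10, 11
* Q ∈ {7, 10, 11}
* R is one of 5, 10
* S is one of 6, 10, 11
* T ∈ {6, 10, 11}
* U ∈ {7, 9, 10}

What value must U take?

9

P, S, T between them cover only {6, 10, 11} — a naked triple. Remove those values from N, O, Q, R, U.
O must be 3 (only option left).
Q has just one choice, so Q = 7. Strike 7 from U.
So U = 9.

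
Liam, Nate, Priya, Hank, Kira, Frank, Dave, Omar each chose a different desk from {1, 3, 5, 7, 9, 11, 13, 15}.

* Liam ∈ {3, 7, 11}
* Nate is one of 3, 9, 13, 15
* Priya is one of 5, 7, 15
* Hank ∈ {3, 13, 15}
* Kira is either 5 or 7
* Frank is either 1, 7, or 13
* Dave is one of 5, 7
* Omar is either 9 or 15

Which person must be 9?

Omar

The 8 variables together cover exactly {1, 3, 5, 7, 9, 11, 13, 15} — 8 values for 8 variables — and 1 appears only in Frank's list, so Frank = 1.
Among the 7 still-open variables, 11 fits only Liam (and all 7 values in {3, 5, 7, 9, 11, 13, 15} must be used), so Liam = 11.
Kira and Dave share exactly the 2 values {5, 7}; by pigeonhole those values go to them, so strike 5, 7 from Priya.
Priya has just one choice, so Priya = 15. Remove 15 from Nate, Hank, Omar.
So 9 goes to Omar.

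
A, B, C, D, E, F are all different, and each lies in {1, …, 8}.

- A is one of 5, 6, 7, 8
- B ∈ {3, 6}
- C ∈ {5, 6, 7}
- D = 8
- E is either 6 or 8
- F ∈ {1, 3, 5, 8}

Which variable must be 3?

D has just one choice, so D = 8. Eliminate 8 elsewhere: A, E, F.
E has just one choice, so E = 6. Strike 6 from A, B, C.
So 3 goes to B.

B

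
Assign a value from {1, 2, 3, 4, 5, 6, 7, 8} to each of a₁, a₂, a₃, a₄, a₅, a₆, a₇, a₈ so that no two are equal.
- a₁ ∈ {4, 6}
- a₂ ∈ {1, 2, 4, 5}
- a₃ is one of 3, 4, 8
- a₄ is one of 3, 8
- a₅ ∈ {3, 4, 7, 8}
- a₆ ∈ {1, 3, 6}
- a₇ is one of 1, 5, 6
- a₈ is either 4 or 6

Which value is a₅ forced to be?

7

Among the 8 variables, 2 fits only a₂ (and all 8 values in {1, 2, 3, 4, 5, 6, 7, 8} must be used), so a₂ = 2.
Among the 7 still-open variables, 5 fits only a₇ (and all 7 values in {1, 3, 4, 5, 6, 7, 8} must be used), so a₇ = 5.
The 6 still-open variables draw from only 6 values {1, 3, 4, 6, 7, 8}, so each is used; only a₆ can be 1, hence a₆ = 1.
The 5 still-open variables draw from only 5 values {3, 4, 6, 7, 8}, so each is used; only a₅ can be 7, hence a₅ = 7.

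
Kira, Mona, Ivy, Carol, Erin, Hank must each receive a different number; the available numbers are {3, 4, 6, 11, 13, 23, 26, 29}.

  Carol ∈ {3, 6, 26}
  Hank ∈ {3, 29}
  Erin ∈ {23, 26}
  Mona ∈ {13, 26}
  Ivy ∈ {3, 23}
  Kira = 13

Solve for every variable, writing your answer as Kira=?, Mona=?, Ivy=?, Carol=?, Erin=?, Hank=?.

Kira must be 13 (only option left). Eliminate 13 elsewhere: Mona.
That leaves Mona = 26. Remove 26 from Carol, Erin.
That leaves Erin = 23. Remove 23 from Ivy.
Ivy's domain is down to {3}, so Ivy = 3. Remove 3 from Carol, Hank.
Carol's domain is down to {6}, so Carol = 6.
Hank's domain is down to {29}, so Hank = 29.

Kira=13, Mona=26, Ivy=3, Carol=6, Erin=23, Hank=29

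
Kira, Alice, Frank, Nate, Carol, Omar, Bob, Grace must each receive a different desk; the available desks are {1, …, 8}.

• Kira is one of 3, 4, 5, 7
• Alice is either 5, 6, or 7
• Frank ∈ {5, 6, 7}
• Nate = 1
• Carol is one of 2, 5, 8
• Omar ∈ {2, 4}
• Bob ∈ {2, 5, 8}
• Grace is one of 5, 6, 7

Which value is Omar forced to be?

4

Nate's domain is down to {1}, so Nate = 1.
The 7 still-open variables together cover exactly {2, 3, 4, 5, 6, 7, 8} — 7 values for 7 variables — and 3 appears only in Kira's list, so Kira = 3.
The 6 still-open variables together cover exactly {2, 4, 5, 6, 7, 8} — 6 values for 6 variables — and 4 appears only in Omar's list, so Omar = 4.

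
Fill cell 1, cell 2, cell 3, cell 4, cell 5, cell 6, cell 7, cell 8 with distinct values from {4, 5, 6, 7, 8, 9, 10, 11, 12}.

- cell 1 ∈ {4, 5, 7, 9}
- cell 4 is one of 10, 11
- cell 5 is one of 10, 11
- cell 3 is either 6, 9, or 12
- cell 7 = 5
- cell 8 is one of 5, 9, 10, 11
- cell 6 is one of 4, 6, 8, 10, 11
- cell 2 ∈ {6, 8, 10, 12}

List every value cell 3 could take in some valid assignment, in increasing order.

cell 7 has just one choice, so cell 7 = 5. So cell 1, cell 8 can't be 5.
cell 4 and cell 5 share exactly the 2 values {10, 11}; by pigeonhole those values go to them, so strike 10, 11 from cell 2, cell 6, cell 8.
cell 8 must be 9 (only option left). Remove 9 from cell 1, cell 3.
No further eliminations apply; cell 3 can still be any of 6, 12.

6, 12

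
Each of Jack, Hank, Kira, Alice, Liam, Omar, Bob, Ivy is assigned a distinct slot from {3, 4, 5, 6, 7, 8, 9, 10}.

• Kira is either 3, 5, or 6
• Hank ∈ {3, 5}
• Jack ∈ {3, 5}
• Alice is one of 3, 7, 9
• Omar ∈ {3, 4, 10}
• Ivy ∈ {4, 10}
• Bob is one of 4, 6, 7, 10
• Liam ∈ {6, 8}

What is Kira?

Among the 8 variables, 8 fits only Liam (and all 8 values in {3, 4, 5, 6, 7, 8, 9, 10} must be used), so Liam = 8.
The 7 still-open variables draw from only 7 values {3, 4, 5, 6, 7, 9, 10}, so each is used; only Alice can be 9, hence Alice = 9.
The 6 still-open variables draw from only 6 values {3, 4, 5, 6, 7, 10}, so each is used; only Bob can be 7, hence Bob = 7.
The 5 still-open variables draw from only 5 values {3, 4, 5, 6, 10}, so each is used; only Kira can be 6, hence Kira = 6.

6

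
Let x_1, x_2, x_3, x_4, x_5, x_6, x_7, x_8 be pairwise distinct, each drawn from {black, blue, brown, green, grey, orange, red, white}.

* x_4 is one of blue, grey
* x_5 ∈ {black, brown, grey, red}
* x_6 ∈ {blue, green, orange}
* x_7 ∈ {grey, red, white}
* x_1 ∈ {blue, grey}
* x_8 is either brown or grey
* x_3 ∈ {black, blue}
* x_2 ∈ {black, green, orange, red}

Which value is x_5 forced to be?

Among the 8 variables, white fits only x_7 (and all 8 values in {black, blue, brown, green, grey, orange, red, white} must be used), so x_7 = white.
x_1 and x_4 between them cover only {blue, grey} — a naked pair. Remove those values from x_3, x_5, x_6, x_8.
x_3 must be black (only option left). Strike black from x_2, x_5.
x_8's domain is down to {brown}, so x_8 = brown. Eliminate brown elsewhere: x_5.
So x_5 = red.

red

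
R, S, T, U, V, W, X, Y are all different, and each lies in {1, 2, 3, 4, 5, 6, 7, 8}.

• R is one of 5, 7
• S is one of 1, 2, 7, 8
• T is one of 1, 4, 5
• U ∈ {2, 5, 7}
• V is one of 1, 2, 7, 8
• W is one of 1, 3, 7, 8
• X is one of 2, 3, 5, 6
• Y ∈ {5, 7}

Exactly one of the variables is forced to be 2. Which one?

The 8 variables together cover exactly {1, 2, 3, 4, 5, 6, 7, 8} — 8 values for 8 variables — and 4 appears only in T's list, so T = 4.
Among the 7 still-open variables, 6 fits only X (and all 7 values in {1, 2, 3, 5, 6, 7, 8} must be used), so X = 6.
Among the 6 still-open variables, 3 fits only W (and all 6 values in {1, 2, 3, 5, 7, 8} must be used), so W = 3.
The 2 variables R and Y are confined to {5, 7}, which locks those values in; drop them from S, U, V.
So 2 goes to U.

U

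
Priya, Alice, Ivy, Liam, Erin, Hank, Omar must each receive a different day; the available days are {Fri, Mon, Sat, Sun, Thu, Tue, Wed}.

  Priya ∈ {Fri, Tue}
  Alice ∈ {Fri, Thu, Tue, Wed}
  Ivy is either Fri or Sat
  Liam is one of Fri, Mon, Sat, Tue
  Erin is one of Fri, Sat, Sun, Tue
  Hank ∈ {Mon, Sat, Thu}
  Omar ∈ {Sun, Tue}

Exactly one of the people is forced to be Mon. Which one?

The 7 variables draw from only 7 values {Fri, Mon, Sat, Sun, Thu, Tue, Wed}, so each is used; only Alice can be Wed, hence Alice = Wed.
Among the 6 still-open variables, Thu fits only Hank (and all 6 values in {Fri, Mon, Sat, Sun, Thu, Tue} must be used), so Hank = Thu.
The 5 still-open variables together cover exactly {Fri, Mon, Sat, Sun, Tue} — 5 values for 5 variables — and Mon appears only in Liam's list, so Liam = Mon.

Liam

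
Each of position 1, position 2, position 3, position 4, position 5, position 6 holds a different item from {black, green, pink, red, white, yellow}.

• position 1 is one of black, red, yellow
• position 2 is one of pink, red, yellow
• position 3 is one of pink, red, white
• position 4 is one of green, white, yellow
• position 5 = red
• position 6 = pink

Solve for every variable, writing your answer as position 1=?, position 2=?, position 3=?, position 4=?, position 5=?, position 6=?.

position 1=black, position 2=yellow, position 3=white, position 4=green, position 5=red, position 6=pink

position 5's domain is down to {red}, so position 5 = red. Eliminate red elsewhere: position 1, position 2, position 3.
position 6 has just one choice, so position 6 = pink. So position 2, position 3 can't be pink.
That leaves position 2 = yellow. Remove yellow from position 1, position 4.
position 3's domain is down to {white}, so position 3 = white. Eliminate white elsewhere: position 4.
position 4's domain is down to {green}, so position 4 = green.
That leaves position 1 = black.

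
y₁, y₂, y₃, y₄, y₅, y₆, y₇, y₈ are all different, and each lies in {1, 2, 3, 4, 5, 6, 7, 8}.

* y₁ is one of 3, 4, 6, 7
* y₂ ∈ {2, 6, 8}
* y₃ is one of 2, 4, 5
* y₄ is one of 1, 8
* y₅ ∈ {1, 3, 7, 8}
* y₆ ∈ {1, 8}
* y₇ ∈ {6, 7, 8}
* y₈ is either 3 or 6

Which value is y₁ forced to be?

Among the 8 variables, 5 fits only y₃ (and all 8 values in {1, 2, 3, 4, 5, 6, 7, 8} must be used), so y₃ = 5.
Among the 7 still-open variables, 2 fits only y₂ (and all 7 values in {1, 2, 3, 4, 6, 7, 8} must be used), so y₂ = 2.
The 6 still-open variables together cover exactly {1, 3, 4, 6, 7, 8} — 6 values for 6 variables — and 4 appears only in y₁'s list, so y₁ = 4.

4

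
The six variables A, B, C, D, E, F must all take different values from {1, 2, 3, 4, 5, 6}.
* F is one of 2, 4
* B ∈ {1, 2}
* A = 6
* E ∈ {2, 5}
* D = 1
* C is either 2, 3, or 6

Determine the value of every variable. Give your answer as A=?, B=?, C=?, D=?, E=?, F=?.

A=6, B=2, C=3, D=1, E=5, F=4

A must be 6 (only option left). Eliminate 6 elsewhere: C.
D must be 1 (only option left). Strike 1 from B.
That leaves B = 2. So C, E, F can't be 2.
C has just one choice, so C = 3.
E has just one choice, so E = 5.
F has just one choice, so F = 4.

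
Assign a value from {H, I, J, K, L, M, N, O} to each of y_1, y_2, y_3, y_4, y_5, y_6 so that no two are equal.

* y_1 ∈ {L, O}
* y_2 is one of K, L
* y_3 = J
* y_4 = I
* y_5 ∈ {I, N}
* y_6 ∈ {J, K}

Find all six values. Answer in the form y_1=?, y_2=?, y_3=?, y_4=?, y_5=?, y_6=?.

y_3 must be J (only option left). Remove J from y_6.
y_4 has just one choice, so y_4 = I. Strike I from y_5.
y_5's domain is down to {N}, so y_5 = N.
That leaves y_6 = K. Remove K from y_2.
y_2 has just one choice, so y_2 = L. Remove L from y_1.
That leaves y_1 = O.

y_1=O, y_2=L, y_3=J, y_4=I, y_5=N, y_6=K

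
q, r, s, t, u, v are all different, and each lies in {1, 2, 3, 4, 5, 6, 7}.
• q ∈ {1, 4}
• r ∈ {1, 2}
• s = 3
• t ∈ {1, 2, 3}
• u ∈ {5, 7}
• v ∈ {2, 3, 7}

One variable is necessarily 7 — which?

s's domain is down to {3}, so s = 3. Eliminate 3 elsewhere: t, v.
Among the 5 still-open variables, 4 fits only q (and all 5 values in {1, 2, 4, 5, 7} must be used), so q = 4.
The 4 still-open variables together cover exactly {1, 2, 5, 7} — 4 values for 4 variables — and 5 appears only in u's list, so u = 5.
The 3 still-open variables draw from only 3 values {1, 2, 7}, so each is used; only v can be 7, hence v = 7.

v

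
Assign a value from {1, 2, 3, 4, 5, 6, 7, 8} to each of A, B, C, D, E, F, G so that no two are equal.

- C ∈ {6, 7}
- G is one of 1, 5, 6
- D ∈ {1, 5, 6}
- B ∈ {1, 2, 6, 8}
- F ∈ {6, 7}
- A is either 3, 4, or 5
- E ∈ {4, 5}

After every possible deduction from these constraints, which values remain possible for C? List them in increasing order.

C and F between them cover only {6, 7} — a naked pair. Remove those values from B, D, G.
The 2 variables D and G are confined to {1, 5}, which locks those values in; drop them from A, B, E.
E must be 4 (only option left). Strike 4 from A.
A has just one choice, so A = 3.
No further eliminations apply; C can still be any of 6, 7.

6, 7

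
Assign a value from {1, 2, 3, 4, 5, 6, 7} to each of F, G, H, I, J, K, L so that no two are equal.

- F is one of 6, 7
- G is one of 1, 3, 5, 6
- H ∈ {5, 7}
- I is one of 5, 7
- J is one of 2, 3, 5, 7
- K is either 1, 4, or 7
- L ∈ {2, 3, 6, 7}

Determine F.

The 7 variables together cover exactly {1, 2, 3, 4, 5, 6, 7} — 7 values for 7 variables — and 4 appears only in K's list, so K = 4.
Among the 6 still-open variables, 1 fits only G (and all 6 values in {1, 2, 3, 5, 6, 7} must be used), so G = 1.
H and I share exactly the 2 values {5, 7}; by pigeonhole those values go to them, so strike 5, 7 from F, J, L.
So F = 6.

6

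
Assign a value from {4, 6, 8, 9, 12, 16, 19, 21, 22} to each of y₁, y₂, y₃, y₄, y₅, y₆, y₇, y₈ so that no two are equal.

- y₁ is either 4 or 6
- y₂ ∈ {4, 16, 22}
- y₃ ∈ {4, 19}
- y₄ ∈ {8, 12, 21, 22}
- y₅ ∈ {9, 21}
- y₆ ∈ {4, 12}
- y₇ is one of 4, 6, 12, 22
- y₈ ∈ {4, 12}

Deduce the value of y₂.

16

The 2 variables y₆ and y₈ are confined to {4, 12}, which locks those values in; drop them from y₁, y₂, y₃, y₄, y₇.
y₁'s domain is down to {6}, so y₁ = 6. Eliminate 6 elsewhere: y₇.
y₃ has just one choice, so y₃ = 19.
y₇ must be 22 (only option left). So y₂, y₄ can't be 22.
So y₂ = 16.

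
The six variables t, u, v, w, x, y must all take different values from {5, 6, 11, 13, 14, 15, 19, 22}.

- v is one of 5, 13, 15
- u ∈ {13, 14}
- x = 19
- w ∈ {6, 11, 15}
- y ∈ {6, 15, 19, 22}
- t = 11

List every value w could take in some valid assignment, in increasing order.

6, 15

t must be 11 (only option left). So w can't be 11.
x's domain is down to {19}, so x = 19. So y can't be 19.
No further eliminations apply; w can still be any of 6, 15.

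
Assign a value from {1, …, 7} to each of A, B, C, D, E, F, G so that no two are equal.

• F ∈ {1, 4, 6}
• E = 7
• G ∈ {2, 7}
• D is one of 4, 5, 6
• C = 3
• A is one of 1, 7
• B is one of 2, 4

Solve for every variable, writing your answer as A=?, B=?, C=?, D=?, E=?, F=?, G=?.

A=1, B=4, C=3, D=5, E=7, F=6, G=2

C must be 3 (only option left).
E must be 7 (only option left). Remove 7 from A, G.
G must be 2 (only option left). Eliminate 2 elsewhere: B.
A has just one choice, so A = 1. Strike 1 from F.
B must be 4 (only option left). Remove 4 from D, F.
F has just one choice, so F = 6. Eliminate 6 elsewhere: D.
That leaves D = 5.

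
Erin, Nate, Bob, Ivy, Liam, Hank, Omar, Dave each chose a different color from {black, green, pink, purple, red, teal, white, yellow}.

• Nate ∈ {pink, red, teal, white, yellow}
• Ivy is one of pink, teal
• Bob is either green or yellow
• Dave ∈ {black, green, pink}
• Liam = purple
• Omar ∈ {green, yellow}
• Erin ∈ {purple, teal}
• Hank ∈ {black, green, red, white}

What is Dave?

Liam's domain is down to {purple}, so Liam = purple. So Erin can't be purple.
That leaves Erin = teal. Strike teal from Nate, Ivy.
Ivy's domain is down to {pink}, so Ivy = pink. So Nate, Dave can't be pink.
The 2 variables Bob and Omar are confined to {green, yellow}, which locks those values in; drop them from Nate, Hank, Dave.
So Dave = black.

black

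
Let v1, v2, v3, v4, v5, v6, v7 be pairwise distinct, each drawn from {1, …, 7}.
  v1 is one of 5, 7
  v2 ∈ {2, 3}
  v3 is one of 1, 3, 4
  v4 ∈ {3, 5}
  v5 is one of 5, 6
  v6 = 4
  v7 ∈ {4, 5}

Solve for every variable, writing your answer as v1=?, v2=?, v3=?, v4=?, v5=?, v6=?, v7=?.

v6 has just one choice, so v6 = 4. Eliminate 4 elsewhere: v3, v7.
That leaves v7 = 5. Eliminate 5 elsewhere: v1, v4, v5.
v1 must be 7 (only option left).
v4's domain is down to {3}, so v4 = 3. Eliminate 3 elsewhere: v2, v3.
That leaves v5 = 6.
v2 has just one choice, so v2 = 2.
That leaves v3 = 1.

v1=7, v2=2, v3=1, v4=3, v5=6, v6=4, v7=5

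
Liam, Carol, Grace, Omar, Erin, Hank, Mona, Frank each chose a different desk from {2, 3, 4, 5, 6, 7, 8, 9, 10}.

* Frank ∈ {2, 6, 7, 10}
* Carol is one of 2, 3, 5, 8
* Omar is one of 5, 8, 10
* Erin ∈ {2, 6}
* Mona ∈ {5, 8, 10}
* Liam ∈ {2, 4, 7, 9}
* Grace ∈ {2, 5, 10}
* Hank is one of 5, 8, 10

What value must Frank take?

Omar, Hank, Mona share exactly the 3 values {5, 8, 10}; by pigeonhole those values go to them, so strike 5, 8, 10 from Carol, Grace, Frank.
Grace has just one choice, so Grace = 2. So Liam, Carol, Erin, Frank can't be 2.
Erin's domain is down to {6}, so Erin = 6. So Frank can't be 6.
So Frank = 7.

7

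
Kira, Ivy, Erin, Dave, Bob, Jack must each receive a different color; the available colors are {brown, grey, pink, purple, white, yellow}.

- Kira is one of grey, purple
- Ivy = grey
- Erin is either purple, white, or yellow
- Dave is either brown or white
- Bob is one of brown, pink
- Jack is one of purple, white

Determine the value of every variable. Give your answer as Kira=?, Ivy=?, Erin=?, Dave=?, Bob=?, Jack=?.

Ivy has just one choice, so Ivy = grey. So Kira can't be grey.
Kira must be purple (only option left). Strike purple from Erin, Jack.
That leaves Jack = white. Strike white from Erin, Dave.
That leaves Erin = yellow.
That leaves Dave = brown. Remove brown from Bob.
Bob's domain is down to {pink}, so Bob = pink.

Kira=purple, Ivy=grey, Erin=yellow, Dave=brown, Bob=pink, Jack=white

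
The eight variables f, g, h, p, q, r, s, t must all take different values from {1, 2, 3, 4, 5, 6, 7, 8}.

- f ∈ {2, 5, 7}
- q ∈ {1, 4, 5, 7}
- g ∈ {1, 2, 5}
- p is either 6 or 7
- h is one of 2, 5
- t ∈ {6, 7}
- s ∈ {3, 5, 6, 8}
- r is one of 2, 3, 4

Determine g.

1

The 8 variables together cover exactly {1, 2, 3, 4, 5, 6, 7, 8} — 8 values for 8 variables — and 8 appears only in s's list, so s = 8.
Among the 7 still-open variables, 3 fits only r (and all 7 values in {1, 2, 3, 4, 5, 6, 7} must be used), so r = 3.
The 6 still-open variables together cover exactly {1, 2, 4, 5, 6, 7} — 6 values for 6 variables — and 4 appears only in q's list, so q = 4.
The 5 still-open variables together cover exactly {1, 2, 5, 6, 7} — 5 values for 5 variables — and 1 appears only in g's list, so g = 1.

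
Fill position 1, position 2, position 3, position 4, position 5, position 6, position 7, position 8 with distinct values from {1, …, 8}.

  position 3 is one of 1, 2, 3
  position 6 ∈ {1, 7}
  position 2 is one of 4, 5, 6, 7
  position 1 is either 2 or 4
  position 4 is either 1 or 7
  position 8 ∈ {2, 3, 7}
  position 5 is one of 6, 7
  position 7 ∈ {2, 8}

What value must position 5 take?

The 8 variables together cover exactly {1, 2, 3, 4, 5, 6, 7, 8} — 8 values for 8 variables — and 5 appears only in position 2's list, so position 2 = 5.
Among the 7 still-open variables, 4 fits only position 1 (and all 7 values in {1, 2, 3, 4, 6, 7, 8} must be used), so position 1 = 4.
Among the 6 still-open variables, 6 fits only position 5 (and all 6 values in {1, 2, 3, 6, 7, 8} must be used), so position 5 = 6.

6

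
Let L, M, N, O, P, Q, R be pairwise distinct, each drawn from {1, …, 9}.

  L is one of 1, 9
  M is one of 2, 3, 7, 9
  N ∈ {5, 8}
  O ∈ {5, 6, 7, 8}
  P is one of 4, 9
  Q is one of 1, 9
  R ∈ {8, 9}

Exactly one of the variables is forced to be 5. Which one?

L and Q between them cover only {1, 9} — a naked pair. Remove those values from M, P, R.
That leaves P = 4.
R has just one choice, so R = 8. Eliminate 8 elsewhere: N, O.
So 5 goes to N.

N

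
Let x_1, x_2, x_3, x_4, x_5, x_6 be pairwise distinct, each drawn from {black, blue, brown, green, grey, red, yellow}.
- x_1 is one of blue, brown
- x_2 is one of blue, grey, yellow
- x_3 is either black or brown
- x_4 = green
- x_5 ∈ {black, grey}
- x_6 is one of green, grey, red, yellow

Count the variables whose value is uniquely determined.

x_4's domain is down to {green}, so x_4 = green. Strike green from x_6.
Determined: x_4=green. The other variables each still have more than one consistent value. That makes 1.

1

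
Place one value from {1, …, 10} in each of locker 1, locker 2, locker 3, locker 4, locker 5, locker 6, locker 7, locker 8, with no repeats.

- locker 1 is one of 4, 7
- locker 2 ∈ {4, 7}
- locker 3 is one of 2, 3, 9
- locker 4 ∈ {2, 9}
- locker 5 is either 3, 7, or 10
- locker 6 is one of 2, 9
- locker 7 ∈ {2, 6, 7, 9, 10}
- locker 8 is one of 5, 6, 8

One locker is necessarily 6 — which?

locker 1 and locker 2 share exactly the 2 values {4, 7}; by pigeonhole those values go to them, so strike 4, 7 from locker 5, locker 7.
locker 4 and locker 6 share exactly the 2 values {2, 9}; by pigeonhole those values go to them, so strike 2, 9 from locker 3, locker 7.
locker 3's domain is down to {3}, so locker 3 = 3. Remove 3 from locker 5.
That leaves locker 5 = 10. Eliminate 10 elsewhere: locker 7.
So 6 goes to locker 7.

locker 7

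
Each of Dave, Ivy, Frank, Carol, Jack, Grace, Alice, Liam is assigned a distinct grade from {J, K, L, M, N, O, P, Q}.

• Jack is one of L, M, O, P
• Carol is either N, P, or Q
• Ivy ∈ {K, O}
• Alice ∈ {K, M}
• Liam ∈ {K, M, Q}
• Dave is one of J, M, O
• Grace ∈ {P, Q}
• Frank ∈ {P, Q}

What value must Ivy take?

O

The 8 variables together cover exactly {J, K, L, M, N, O, P, Q} — 8 values for 8 variables — and J appears only in Dave's list, so Dave = J.
The 7 still-open variables together cover exactly {K, L, M, N, O, P, Q} — 7 values for 7 variables — and L appears only in Jack's list, so Jack = L.
The 6 still-open variables together cover exactly {K, M, N, O, P, Q} — 6 values for 6 variables — and N appears only in Carol's list, so Carol = N.
The 5 still-open variables together cover exactly {K, M, O, P, Q} — 5 values for 5 variables — and O appears only in Ivy's list, so Ivy = O.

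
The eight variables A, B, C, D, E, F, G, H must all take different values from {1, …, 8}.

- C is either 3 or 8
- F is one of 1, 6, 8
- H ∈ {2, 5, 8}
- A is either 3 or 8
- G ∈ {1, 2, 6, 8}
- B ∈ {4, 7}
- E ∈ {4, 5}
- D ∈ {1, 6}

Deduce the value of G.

Among the 8 variables, 7 fits only B (and all 8 values in {1, 2, 3, 4, 5, 6, 7, 8} must be used), so B = 7.
The 7 still-open variables draw from only 7 values {1, 2, 3, 4, 5, 6, 8}, so each is used; only E can be 4, hence E = 4.
Among the 6 still-open variables, 5 fits only H (and all 6 values in {1, 2, 3, 5, 6, 8} must be used), so H = 5.
Among the 5 still-open variables, 2 fits only G (and all 5 values in {1, 2, 3, 6, 8} must be used), so G = 2.

2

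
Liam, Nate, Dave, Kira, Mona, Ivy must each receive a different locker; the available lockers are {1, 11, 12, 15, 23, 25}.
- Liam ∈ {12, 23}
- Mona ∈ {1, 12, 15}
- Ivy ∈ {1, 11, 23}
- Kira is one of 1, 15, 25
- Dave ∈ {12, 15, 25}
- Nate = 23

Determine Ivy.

Nate must be 23 (only option left). Eliminate 23 elsewhere: Liam, Ivy.
That leaves Liam = 12. Remove 12 from Dave, Mona.
The 4 still-open variables together cover exactly {1, 11, 15, 25} — 4 values for 4 variables — and 11 appears only in Ivy's list, so Ivy = 11.

11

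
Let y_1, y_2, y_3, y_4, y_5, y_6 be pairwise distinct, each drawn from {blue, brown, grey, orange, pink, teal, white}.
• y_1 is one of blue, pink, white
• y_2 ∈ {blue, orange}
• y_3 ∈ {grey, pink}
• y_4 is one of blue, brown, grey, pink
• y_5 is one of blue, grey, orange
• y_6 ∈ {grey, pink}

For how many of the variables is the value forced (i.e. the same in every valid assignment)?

The 6 variables together cover exactly {blue, brown, grey, orange, pink, white} — 6 values for 6 variables — and brown appears only in y_4's list, so y_4 = brown.
The 5 still-open variables together cover exactly {blue, grey, orange, pink, white} — 5 values for 5 variables — and white appears only in y_1's list, so y_1 = white.
The 2 variables y_3 and y_6 are confined to {grey, pink}, which locks those values in; drop them from y_5.
Determined: y_1=white, y_4=brown. The other variables each still have more than one consistent value. That makes 2.

2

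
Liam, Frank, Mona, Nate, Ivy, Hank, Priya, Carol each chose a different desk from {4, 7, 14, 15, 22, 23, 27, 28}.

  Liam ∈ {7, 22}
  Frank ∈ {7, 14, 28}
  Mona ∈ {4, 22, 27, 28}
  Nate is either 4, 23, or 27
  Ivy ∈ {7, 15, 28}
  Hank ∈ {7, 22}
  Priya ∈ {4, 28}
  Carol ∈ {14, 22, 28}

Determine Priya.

The 8 variables together cover exactly {4, 7, 14, 15, 22, 23, 27, 28} — 8 values for 8 variables — and 15 appears only in Ivy's list, so Ivy = 15.
The 7 still-open variables together cover exactly {4, 7, 14, 22, 23, 27, 28} — 7 values for 7 variables — and 23 appears only in Nate's list, so Nate = 23.
Among the 6 still-open variables, 27 fits only Mona (and all 6 values in {4, 7, 14, 22, 27, 28} must be used), so Mona = 27.
Among the 5 still-open variables, 4 fits only Priya (and all 5 values in {4, 7, 14, 22, 28} must be used), so Priya = 4.

4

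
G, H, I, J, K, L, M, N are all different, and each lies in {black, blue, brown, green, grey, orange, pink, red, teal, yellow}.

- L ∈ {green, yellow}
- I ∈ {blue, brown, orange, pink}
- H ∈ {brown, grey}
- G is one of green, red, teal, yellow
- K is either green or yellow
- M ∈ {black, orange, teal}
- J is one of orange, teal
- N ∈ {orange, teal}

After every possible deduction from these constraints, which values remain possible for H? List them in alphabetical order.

brown, grey

J and N between them cover only {orange, teal} — a naked pair. Remove those values from G, I, M.
M has just one choice, so M = black.
K and L between them cover only {green, yellow} — a naked pair. Remove those values from G.
That leaves G = red.
No further eliminations apply; H can still be any of brown, grey.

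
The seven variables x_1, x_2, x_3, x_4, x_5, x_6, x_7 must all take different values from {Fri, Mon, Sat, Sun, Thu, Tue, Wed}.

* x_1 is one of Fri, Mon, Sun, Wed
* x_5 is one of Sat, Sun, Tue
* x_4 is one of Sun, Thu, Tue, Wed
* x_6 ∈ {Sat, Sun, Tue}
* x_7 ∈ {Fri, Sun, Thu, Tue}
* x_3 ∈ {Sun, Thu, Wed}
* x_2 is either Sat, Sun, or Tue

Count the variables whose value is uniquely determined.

2

Among the 7 variables, Mon fits only x_1 (and all 7 values in {Fri, Mon, Sat, Sun, Thu, Tue, Wed} must be used), so x_1 = Mon.
Among the 6 still-open variables, Fri fits only x_7 (and all 6 values in {Fri, Sat, Sun, Thu, Tue, Wed} must be used), so x_7 = Fri.
x_2, x_5, x_6 between them cover only {Sat, Sun, Tue} — a naked triple. Remove those values from x_3, x_4.
Determined: x_1=Mon, x_7=Fri. The other variables each still have more than one consistent value. That makes 2.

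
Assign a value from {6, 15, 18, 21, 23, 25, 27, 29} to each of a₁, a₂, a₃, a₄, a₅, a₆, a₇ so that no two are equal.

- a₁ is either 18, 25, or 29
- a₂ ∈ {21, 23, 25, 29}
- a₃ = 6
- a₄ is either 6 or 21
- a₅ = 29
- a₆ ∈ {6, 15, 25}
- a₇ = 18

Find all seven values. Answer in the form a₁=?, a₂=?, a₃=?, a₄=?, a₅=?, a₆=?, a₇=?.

a₃ has just one choice, so a₃ = 6. Strike 6 from a₄, a₆.
a₄'s domain is down to {21}, so a₄ = 21. Remove 21 from a₂.
a₅ has just one choice, so a₅ = 29. Remove 29 from a₁, a₂.
That leaves a₇ = 18. So a₁ can't be 18.
a₁'s domain is down to {25}, so a₁ = 25. So a₂, a₆ can't be 25.
That leaves a₂ = 23.
a₆ must be 15 (only option left).

a₁=25, a₂=23, a₃=6, a₄=21, a₅=29, a₆=15, a₇=18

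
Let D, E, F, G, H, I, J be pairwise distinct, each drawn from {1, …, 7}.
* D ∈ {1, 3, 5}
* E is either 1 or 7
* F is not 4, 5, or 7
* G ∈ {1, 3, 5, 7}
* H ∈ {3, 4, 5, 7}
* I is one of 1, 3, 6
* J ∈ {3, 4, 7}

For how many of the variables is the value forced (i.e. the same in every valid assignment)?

2

The 7 variables together cover exactly {1, 2, 3, 4, 5, 6, 7} — 7 values for 7 variables — and 2 appears only in F's list, so F = 2.
Among the 6 still-open variables, 6 fits only I (and all 6 values in {1, 3, 4, 5, 6, 7} must be used), so I = 6.
Determined: F=2, I=6. The other variables each still have more than one consistent value. That makes 2.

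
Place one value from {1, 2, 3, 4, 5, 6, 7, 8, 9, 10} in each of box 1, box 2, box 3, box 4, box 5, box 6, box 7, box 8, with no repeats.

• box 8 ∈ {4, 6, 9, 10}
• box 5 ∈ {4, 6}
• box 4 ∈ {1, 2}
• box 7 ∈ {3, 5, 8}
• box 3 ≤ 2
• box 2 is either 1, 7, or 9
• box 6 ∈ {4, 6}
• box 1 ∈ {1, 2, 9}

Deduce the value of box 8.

10

box 3 and box 4 share exactly the 2 values {1, 2}; by pigeonhole those values go to them, so strike 1, 2 from box 1, box 2.
That leaves box 1 = 9. So box 2, box 8 can't be 9.
box 2 has just one choice, so box 2 = 7.
box 5 and box 6 share exactly the 2 values {4, 6}; by pigeonhole those values go to them, so strike 4, 6 from box 8.
So box 8 = 10.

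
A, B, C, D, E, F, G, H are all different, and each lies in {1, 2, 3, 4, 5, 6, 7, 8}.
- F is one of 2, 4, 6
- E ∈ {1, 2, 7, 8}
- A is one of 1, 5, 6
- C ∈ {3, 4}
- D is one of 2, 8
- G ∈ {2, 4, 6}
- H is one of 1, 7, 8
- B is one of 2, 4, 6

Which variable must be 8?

The 8 variables together cover exactly {1, 2, 3, 4, 5, 6, 7, 8} — 8 values for 8 variables — and 3 appears only in C's list, so C = 3.
Among the 7 still-open variables, 5 fits only A (and all 7 values in {1, 2, 4, 5, 6, 7, 8} must be used), so A = 5.
B, F, G between them cover only {2, 4, 6} — a naked triple. Remove those values from D, E.
So 8 goes to D.

D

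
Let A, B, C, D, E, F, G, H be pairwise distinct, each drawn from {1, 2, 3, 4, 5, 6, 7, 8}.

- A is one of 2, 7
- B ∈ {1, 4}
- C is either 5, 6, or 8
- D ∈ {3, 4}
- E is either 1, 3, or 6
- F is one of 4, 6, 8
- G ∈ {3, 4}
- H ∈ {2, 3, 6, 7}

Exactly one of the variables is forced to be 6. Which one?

E

The 8 variables draw from only 8 values {1, 2, 3, 4, 5, 6, 7, 8}, so each is used; only C can be 5, hence C = 5.
The 7 still-open variables together cover exactly {1, 2, 3, 4, 6, 7, 8} — 7 values for 7 variables — and 8 appears only in F's list, so F = 8.
The 2 variables D and G are confined to {3, 4}, which locks those values in; drop them from B, E, H.
That leaves B = 1. Remove 1 from E.
So 6 goes to E.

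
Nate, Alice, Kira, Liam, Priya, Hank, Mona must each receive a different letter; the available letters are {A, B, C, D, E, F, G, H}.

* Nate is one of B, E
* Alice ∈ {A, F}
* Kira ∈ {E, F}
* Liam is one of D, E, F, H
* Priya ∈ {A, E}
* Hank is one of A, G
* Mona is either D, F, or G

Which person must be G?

The 7 variables together cover exactly {A, B, D, E, F, G, H} — 7 values for 7 variables — and B appears only in Nate's list, so Nate = B.
The 6 still-open variables draw from only 6 values {A, D, E, F, G, H}, so each is used; only Liam can be H, hence Liam = H.
The 5 still-open variables together cover exactly {A, D, E, F, G} — 5 values for 5 variables — and D appears only in Mona's list, so Mona = D.
Among the 4 still-open variables, G fits only Hank (and all 4 values in {A, E, F, G} must be used), so Hank = G.

Hank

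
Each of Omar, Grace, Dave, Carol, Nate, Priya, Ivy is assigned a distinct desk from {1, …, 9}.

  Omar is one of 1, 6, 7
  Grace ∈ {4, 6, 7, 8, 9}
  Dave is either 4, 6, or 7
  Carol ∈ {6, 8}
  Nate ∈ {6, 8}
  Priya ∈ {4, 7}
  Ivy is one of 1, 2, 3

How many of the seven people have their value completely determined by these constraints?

The 2 variables Carol and Nate are confined to {6, 8}, which locks those values in; drop them from Omar, Grace, Dave.
Dave and Priya share exactly the 2 values {4, 7}; by pigeonhole those values go to them, so strike 4, 7 from Omar, Grace.
Omar must be 1 (only option left). Remove 1 from Ivy.
Grace must be 9 (only option left).
Determined: Omar=1, Grace=9. The other people each still have more than one consistent value. That makes 2.

2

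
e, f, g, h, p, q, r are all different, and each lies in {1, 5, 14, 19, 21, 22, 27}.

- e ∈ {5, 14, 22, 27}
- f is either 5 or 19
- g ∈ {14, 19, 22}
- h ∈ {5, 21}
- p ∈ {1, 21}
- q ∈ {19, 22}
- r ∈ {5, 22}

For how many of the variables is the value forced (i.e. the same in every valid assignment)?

4

Among the 7 variables, 1 fits only p (and all 7 values in {1, 5, 14, 19, 21, 22, 27} must be used), so p = 1.
Among the 6 still-open variables, 21 fits only h (and all 6 values in {5, 14, 19, 21, 22, 27} must be used), so h = 21.
The 5 still-open variables together cover exactly {5, 14, 19, 22, 27} — 5 values for 5 variables — and 27 appears only in e's list, so e = 27.
Among the 4 still-open variables, 14 fits only g (and all 4 values in {5, 14, 19, 22} must be used), so g = 14.
Determined: e=27, g=14, h=21, p=1. The other variables each still have more than one consistent value. That makes 4.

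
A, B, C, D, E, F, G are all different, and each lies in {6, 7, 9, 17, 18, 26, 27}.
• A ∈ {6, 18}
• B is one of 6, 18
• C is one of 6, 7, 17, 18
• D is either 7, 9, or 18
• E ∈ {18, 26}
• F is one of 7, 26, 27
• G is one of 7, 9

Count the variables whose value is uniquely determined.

3

The 7 variables draw from only 7 values {6, 7, 9, 17, 18, 26, 27}, so each is used; only C can be 17, hence C = 17.
The 6 still-open variables draw from only 6 values {6, 7, 9, 18, 26, 27}, so each is used; only F can be 27, hence F = 27.
Among the 5 still-open variables, 26 fits only E (and all 5 values in {6, 7, 9, 18, 26} must be used), so E = 26.
The 2 variables A and B are confined to {6, 18}, which locks those values in; drop them from D.
Determined: C=17, E=26, F=27. The other variables each still have more than one consistent value. That makes 3.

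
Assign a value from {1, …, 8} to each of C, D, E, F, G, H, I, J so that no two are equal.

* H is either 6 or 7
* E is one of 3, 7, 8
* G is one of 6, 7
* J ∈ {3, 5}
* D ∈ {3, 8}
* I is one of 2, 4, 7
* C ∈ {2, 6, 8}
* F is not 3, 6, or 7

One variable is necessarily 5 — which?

The 8 variables together cover exactly {1, 2, 3, 4, 5, 6, 7, 8} — 8 values for 8 variables — and 1 appears only in F's list, so F = 1.
The 7 still-open variables draw from only 7 values {2, 3, 4, 5, 6, 7, 8}, so each is used; only I can be 4, hence I = 4.
The 6 still-open variables draw from only 6 values {2, 3, 5, 6, 7, 8}, so each is used; only C can be 2, hence C = 2.
The 5 still-open variables draw from only 5 values {3, 5, 6, 7, 8}, so each is used; only J can be 5, hence J = 5.

J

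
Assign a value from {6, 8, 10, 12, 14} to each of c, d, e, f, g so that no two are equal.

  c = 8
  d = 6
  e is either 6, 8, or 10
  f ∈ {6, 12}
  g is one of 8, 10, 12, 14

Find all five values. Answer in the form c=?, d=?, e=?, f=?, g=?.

c's domain is down to {8}, so c = 8. Strike 8 from e, g.
d must be 6 (only option left). Eliminate 6 elsewhere: e, f.
e must be 10 (only option left). So g can't be 10.
f must be 12 (only option left). Strike 12 from g.
g must be 14 (only option left).

c=8, d=6, e=10, f=12, g=14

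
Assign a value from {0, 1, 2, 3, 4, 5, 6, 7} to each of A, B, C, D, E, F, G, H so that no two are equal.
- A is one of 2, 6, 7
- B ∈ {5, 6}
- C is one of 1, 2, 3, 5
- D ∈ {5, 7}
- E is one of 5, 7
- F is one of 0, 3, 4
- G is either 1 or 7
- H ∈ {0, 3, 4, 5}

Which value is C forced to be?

3

D and E between them cover only {5, 7} — a naked pair. Remove those values from A, B, C, G, H.
B must be 6 (only option left). Eliminate 6 elsewhere: A.
G has just one choice, so G = 1. Strike 1 from C.
A's domain is down to {2}, so A = 2. Eliminate 2 elsewhere: C.
So C = 3.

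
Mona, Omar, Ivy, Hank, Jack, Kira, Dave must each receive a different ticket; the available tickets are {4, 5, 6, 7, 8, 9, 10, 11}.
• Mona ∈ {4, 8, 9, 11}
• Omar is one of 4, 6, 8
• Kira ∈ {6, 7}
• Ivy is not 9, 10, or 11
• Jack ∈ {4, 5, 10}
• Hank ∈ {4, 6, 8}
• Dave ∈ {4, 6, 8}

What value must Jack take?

10

The 3 variables Omar, Hank, Dave are confined to {4, 6, 8}, which locks those values in; drop them from Mona, Ivy, Jack, Kira.
Kira's domain is down to {7}, so Kira = 7. So Ivy can't be 7.
Ivy has just one choice, so Ivy = 5. So Jack can't be 5.
So Jack = 10.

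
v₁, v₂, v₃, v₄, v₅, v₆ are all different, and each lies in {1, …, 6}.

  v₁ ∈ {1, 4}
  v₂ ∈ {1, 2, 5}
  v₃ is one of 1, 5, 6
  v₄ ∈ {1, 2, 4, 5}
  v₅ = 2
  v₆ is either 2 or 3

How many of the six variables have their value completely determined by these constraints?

3

v₅ must be 2 (only option left). Remove 2 from v₂, v₄, v₆.
v₆ has just one choice, so v₆ = 3.
The 4 still-open variables draw from only 4 values {1, 4, 5, 6}, so each is used; only v₃ can be 6, hence v₃ = 6.
Determined: v₃=6, v₅=2, v₆=3. The other variables each still have more than one consistent value. That makes 3.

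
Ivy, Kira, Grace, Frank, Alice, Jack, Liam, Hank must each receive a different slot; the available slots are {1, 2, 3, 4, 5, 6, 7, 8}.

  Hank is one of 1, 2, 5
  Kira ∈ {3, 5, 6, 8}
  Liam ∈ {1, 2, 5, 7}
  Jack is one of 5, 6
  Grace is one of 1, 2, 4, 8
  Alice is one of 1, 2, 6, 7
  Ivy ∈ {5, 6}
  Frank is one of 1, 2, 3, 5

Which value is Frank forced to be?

Among the 8 variables, 4 fits only Grace (and all 8 values in {1, 2, 3, 4, 5, 6, 7, 8} must be used), so Grace = 4.
The 7 still-open variables draw from only 7 values {1, 2, 3, 5, 6, 7, 8}, so each is used; only Kira can be 8, hence Kira = 8.
The 6 still-open variables draw from only 6 values {1, 2, 3, 5, 6, 7}, so each is used; only Frank can be 3, hence Frank = 3.

3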